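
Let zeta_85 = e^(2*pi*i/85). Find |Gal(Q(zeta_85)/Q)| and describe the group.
|Gal(Q(zeta_85)/Q)| = phi(85) = 64; group ≅ (Z/85Z)^* ≅ Z/4Z × Z/16Z

The n-th cyclotomic polynomial Φ_85(x) is the minimal polynomial of zeta_85 over Q and has degree phi(85) = 64. So Q(zeta_85) is a degree-64 Galois extension with Galois group (Z/85Z)^*. By CRT, (Z/85Z)^* ≅ (Z/5Z)^* × (Z/17Z)^*. Each prime-power unit group is (Z/5Z)^* ≅ Z/4Z; (Z/17Z)^* ≅ Z/16Z. Hence Gal(Q(zeta_85)/Q) ≅ Z/4Z × Z/16Z.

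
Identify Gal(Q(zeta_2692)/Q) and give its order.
|Gal(Q(zeta_2692)/Q)| = phi(2692) = 1344; group ≅ (Z/2692Z)^* ≅ Z/2Z × Z/672Z

The n-th cyclotomic polynomial Φ_2692(x) is the minimal polynomial of zeta_2692 over Q and has degree phi(2692) = 1344. So Q(zeta_2692) is a degree-1344 Galois extension with Galois group (Z/2692Z)^*. By CRT, (Z/2692Z)^* ≅ (Z/4Z)^* × (Z/673Z)^*. Each prime-power unit group is (Z/4Z)^* ≅ Z/2Z; (Z/673Z)^* ≅ Z/672Z. Hence Gal(Q(zeta_2692)/Q) ≅ Z/2Z × Z/672Z.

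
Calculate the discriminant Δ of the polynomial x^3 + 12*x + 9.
Δ = -9099

For a depressed cubic x^3 + p x + q the discriminant is Δ = -4 p^3 - 27 q^2 = -4*(12)^3 - 27*(9)^2 = -6912 - 2187 = -9099.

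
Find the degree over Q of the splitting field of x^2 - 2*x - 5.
[K:Q] = 2

The discriminant of x^2 + (-2)*x + (-5) is b^2 - 4c = 4 - (-20) = 24. Since 24 is not a perfect square in Q, the polynomial is irreducible over Q. Its two roots generate a degree-2 extension, so [K:Q] = 2.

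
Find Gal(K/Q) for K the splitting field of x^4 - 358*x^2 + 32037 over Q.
Gal(K/Q) = V_4 (Klein four-group, Z/2Z × Z/2Z)

f factors as (x^2 - 181)(x^2 - 177), so the splitting field is K = Q(sqrt(181), sqrt(177)). The elements 181, 177, 32037 are all non-squares in Q, so sqrt(181) and sqrt(177) generate independent quadratic extensions. Thus [K:Q] = 4 and Gal(K/Q) is generated by the two order-2 automorphisms sqrt(181) ↦ -sqrt(181) and sqrt(177) ↦ -sqrt(177), giving V_4.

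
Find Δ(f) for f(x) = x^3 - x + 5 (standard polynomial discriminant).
Δ = -671

For a depressed cubic x^3 + p x + q the discriminant is Δ = -4 p^3 - 27 q^2 = -4*(-1)^3 - 27*(5)^2 = 4 - 675 = -671.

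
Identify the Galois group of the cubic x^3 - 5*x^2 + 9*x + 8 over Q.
Gal(K/Q) = S_3 (symmetric group of order 6)

Compute the discriminant of x^3 + (-5)*x^2 + (9)*x + (8): Δ = -5099. Since Δ is not a rational square, the Galois group is not contained in A_3; it must be the full S_3 (irreducibility of the cubic rules out anything smaller).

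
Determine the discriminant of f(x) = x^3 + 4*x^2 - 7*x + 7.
Δ = -4487

For x^3 + a x^2 + b x + c the discriminant is Δ = 18 a b c - 4 a^3 c + a^2 b^2 - 4 b^3 - 27 c^2.
Plug a = 4, b = -7, c = 7:
  18*(4)*(-7)*(7) - 4*(4)^3*(7) + (4)^2*(-7)^2 - 4*(-7)^3 - 27*(7)^2
  = -3528 + (-1792) + 784 + (1372) + (-1323)
  = -4487.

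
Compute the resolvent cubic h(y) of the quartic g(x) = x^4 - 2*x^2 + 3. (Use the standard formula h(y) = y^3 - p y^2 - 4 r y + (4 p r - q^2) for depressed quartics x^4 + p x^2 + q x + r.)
h(y) = y^3 + 2*y^2 - 12*y - 24

Identify coefficients: p = -2, q = 0, r = 3.
Plug into h(y) = y^3 - p y^2 - 4 r y + (4 p r - q^2):
  h(y) = y^3 - (-2) y^2 - 4*(3) y + (4*(-2)*(3) - (0)^2)
       = y^3 + (2) y^2 + (-12) y + (-24).
Simplifying: h(y) = y^3 + 2*y^2 - 12*y - 24.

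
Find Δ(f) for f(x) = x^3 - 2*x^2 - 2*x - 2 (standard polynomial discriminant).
Δ = -268

For x^3 + a x^2 + b x + c the discriminant is Δ = 18 a b c - 4 a^3 c + a^2 b^2 - 4 b^3 - 27 c^2.
Plug a = -2, b = -2, c = -2:
  18*(-2)*(-2)*(-2) - 4*(-2)^3*(-2) + (-2)^2*(-2)^2 - 4*(-2)^3 - 27*(-2)^2
  = -144 + (-64) + 16 + (32) + (-108)
  = -268.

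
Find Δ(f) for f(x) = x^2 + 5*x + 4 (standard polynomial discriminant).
Δ = 9

For a quadratic a x^2 + b x + c the discriminant is Δ = b^2 - 4ac = (5)^2 - 4*(1)*(4) = 25 - (16) = 9.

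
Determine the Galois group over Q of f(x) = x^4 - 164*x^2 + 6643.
Gal(K/Q) = V_4 (Klein four-group, Z/2Z × Z/2Z)

f factors as (x^2 - 73)(x^2 - 91), so the splitting field is K = Q(sqrt(73), sqrt(91)). The elements 73, 91, 6643 are all non-squares in Q, so sqrt(73) and sqrt(91) generate independent quadratic extensions. Thus [K:Q] = 4 and Gal(K/Q) is generated by the two order-2 automorphisms sqrt(73) ↦ -sqrt(73) and sqrt(91) ↦ -sqrt(91), giving V_4.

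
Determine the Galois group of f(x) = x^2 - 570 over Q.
Gal(K/Q) = Z/2Z (cyclic of order 2)

x^2 - 570 is irreducible over Q since 570 is not a rational square. The splitting field Q(sqrt(570)) has degree 2 over Q, and its unique nontrivial automorphism is sqrt(570) ↦ -sqrt(570). Hence Gal(Q(sqrt(570))/Q) = Z/2Z.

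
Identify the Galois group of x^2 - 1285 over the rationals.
Gal(K/Q) = Z/2Z (cyclic of order 2)

x^2 - 1285 is irreducible over Q since 1285 is not a rational square. The splitting field Q(sqrt(1285)) has degree 2 over Q, and its unique nontrivial automorphism is sqrt(1285) ↦ -sqrt(1285). Hence Gal(Q(sqrt(1285))/Q) = Z/2Z.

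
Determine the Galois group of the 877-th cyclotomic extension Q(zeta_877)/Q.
|Gal(Q(zeta_877)/Q)| = phi(877) = 876; group ≅ (Z/877Z)^* ≅ Z/876Z

The n-th cyclotomic polynomial Φ_877(x) is the minimal polynomial of zeta_877 over Q and has degree phi(877) = 876. So Q(zeta_877) is a degree-876 Galois extension with Galois group (Z/877Z)^*. (Z/877Z)^* is cyclic since 877 is an odd prime power (or 4). Hence Gal(Q(zeta_877)/Q) ≅ Z/876Z.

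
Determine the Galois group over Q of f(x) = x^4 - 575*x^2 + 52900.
Gal(K/Q) = Z/2Z (cyclic of order 2)

f factors as (x^2 - 115)(x^2 - 460), so the splitting field is K = Q(sqrt(115), sqrt(460)). The squarefree part of 115 is 115 and the squarefree part of 460 is also 115, so sqrt(115) and sqrt(460) are both rational multiples of sqrt(115). Hence Q(sqrt(115)) = Q(sqrt(460)) = Q(sqrt(115)), and the splitting field collapses to a single degree-2 extension with Galois group Z/2Z.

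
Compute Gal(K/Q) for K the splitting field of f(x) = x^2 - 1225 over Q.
Gal(K/Q) = trivial group (order 1)

x^2 - 1225 factors as (x - 35)(x + 35) over Q, so its splitting field is Q itself and the Galois group is trivial.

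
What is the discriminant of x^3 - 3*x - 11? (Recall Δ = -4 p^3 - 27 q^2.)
Δ = -3159

For a depressed cubic x^3 + p x + q the discriminant is Δ = -4 p^3 - 27 q^2 = -4*(-3)^3 - 27*(-11)^2 = 108 - 3267 = -3159.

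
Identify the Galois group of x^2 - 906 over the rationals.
Gal(K/Q) = Z/2Z (cyclic of order 2)

x^2 - 906 is irreducible over Q since 906 is not a rational square. The splitting field Q(sqrt(906)) has degree 2 over Q, and its unique nontrivial automorphism is sqrt(906) ↦ -sqrt(906). Hence Gal(Q(sqrt(906))/Q) = Z/2Z.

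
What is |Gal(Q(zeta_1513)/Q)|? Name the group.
|Gal(Q(zeta_1513)/Q)| = phi(1513) = 1408; group ≅ (Z/1513Z)^* ≅ Z/16Z × Z/88Z

The n-th cyclotomic polynomial Φ_1513(x) is the minimal polynomial of zeta_1513 over Q and has degree phi(1513) = 1408. So Q(zeta_1513) is a degree-1408 Galois extension with Galois group (Z/1513Z)^*. By CRT, (Z/1513Z)^* ≅ (Z/17Z)^* × (Z/89Z)^*. Each prime-power unit group is (Z/17Z)^* ≅ Z/16Z; (Z/89Z)^* ≅ Z/88Z. Hence Gal(Q(zeta_1513)/Q) ≅ Z/16Z × Z/88Z.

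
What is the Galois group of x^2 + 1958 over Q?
Gal(K/Q) = Z/2Z (cyclic of order 2)

x^2 + 1958 is irreducible over Q since -1958 is not a rational square. The splitting field Q(sqrt(-1958)) has degree 2 over Q, and its unique nontrivial automorphism is sqrt(-1958) ↦ -sqrt(-1958). Hence Gal(Q(sqrt(-1958))/Q) = Z/2Z.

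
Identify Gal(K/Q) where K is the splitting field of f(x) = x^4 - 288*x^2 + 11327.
Gal(K/Q) = V_4 (Klein four-group, Z/2Z × Z/2Z)

f factors as (x^2 - 47)(x^2 - 241), so the splitting field is K = Q(sqrt(47), sqrt(241)). The elements 47, 241, 11327 are all non-squares in Q, so sqrt(47) and sqrt(241) generate independent quadratic extensions. Thus [K:Q] = 4 and Gal(K/Q) is generated by the two order-2 automorphisms sqrt(47) ↦ -sqrt(47) and sqrt(241) ↦ -sqrt(241), giving V_4.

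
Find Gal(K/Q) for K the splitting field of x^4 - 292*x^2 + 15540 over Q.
Gal(K/Q) = V_4 (Klein four-group, Z/2Z × Z/2Z)

f factors as (x^2 - 222)(x^2 - 70), so the splitting field is K = Q(sqrt(222), sqrt(70)). The elements 222, 70, 15540 are all non-squares in Q, so sqrt(222) and sqrt(70) generate independent quadratic extensions. Thus [K:Q] = 4 and Gal(K/Q) is generated by the two order-2 automorphisms sqrt(222) ↦ -sqrt(222) and sqrt(70) ↦ -sqrt(70), giving V_4.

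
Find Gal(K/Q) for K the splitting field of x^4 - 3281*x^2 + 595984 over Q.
Gal(K/Q) = Z/2Z (cyclic of order 2)

f factors as (x^2 - 193)(x^2 - 3088), so the splitting field is K = Q(sqrt(193), sqrt(3088)). The squarefree part of 193 is 193 and the squarefree part of 3088 is also 193, so sqrt(193) and sqrt(3088) are both rational multiples of sqrt(193). Hence Q(sqrt(193)) = Q(sqrt(3088)) = Q(sqrt(193)), and the splitting field collapses to a single degree-2 extension with Galois group Z/2Z.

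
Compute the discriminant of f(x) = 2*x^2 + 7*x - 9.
Δ = 121

For a quadratic a x^2 + b x + c the discriminant is Δ = b^2 - 4ac = (7)^2 - 4*(2)*(-9) = 49 - (-72) = 121.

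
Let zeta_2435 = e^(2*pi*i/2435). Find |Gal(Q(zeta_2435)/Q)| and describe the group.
|Gal(Q(zeta_2435)/Q)| = phi(2435) = 1944; group ≅ (Z/2435Z)^* ≅ Z/4Z × Z/486Z

The n-th cyclotomic polynomial Φ_2435(x) is the minimal polynomial of zeta_2435 over Q and has degree phi(2435) = 1944. So Q(zeta_2435) is a degree-1944 Galois extension with Galois group (Z/2435Z)^*. By CRT, (Z/2435Z)^* ≅ (Z/5Z)^* × (Z/487Z)^*. Each prime-power unit group is (Z/5Z)^* ≅ Z/4Z; (Z/487Z)^* ≅ Z/486Z. Hence Gal(Q(zeta_2435)/Q) ≅ Z/4Z × Z/486Z.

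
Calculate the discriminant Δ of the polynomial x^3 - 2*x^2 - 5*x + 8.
Δ = 568

For x^3 + a x^2 + b x + c the discriminant is Δ = 18 a b c - 4 a^3 c + a^2 b^2 - 4 b^3 - 27 c^2.
Plug a = -2, b = -5, c = 8:
  18*(-2)*(-5)*(8) - 4*(-2)^3*(8) + (-2)^2*(-5)^2 - 4*(-5)^3 - 27*(8)^2
  = 1440 + (256) + 100 + (500) + (-1728)
  = 568.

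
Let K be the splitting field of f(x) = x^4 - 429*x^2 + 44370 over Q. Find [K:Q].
[K:Q] = 4

f factors as (x^2 - 174)(x^2 - 255); the splitting field is K = Q(sqrt(174), sqrt(255)). Since 174, 255, and 44370 are all non-squares in Q, the three subfields Q(sqrt(174)), Q(sqrt(255)), Q(sqrt(44370)) are distinct degree-2 extensions, so [K:Q] = 4 (Klein four Galois group).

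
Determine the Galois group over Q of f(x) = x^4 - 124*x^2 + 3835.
Gal(K/Q) = V_4 (Klein four-group, Z/2Z × Z/2Z)

f factors as (x^2 - 65)(x^2 - 59), so the splitting field is K = Q(sqrt(65), sqrt(59)). The elements 65, 59, 3835 are all non-squares in Q, so sqrt(65) and sqrt(59) generate independent quadratic extensions. Thus [K:Q] = 4 and Gal(K/Q) is generated by the two order-2 automorphisms sqrt(65) ↦ -sqrt(65) and sqrt(59) ↦ -sqrt(59), giving V_4.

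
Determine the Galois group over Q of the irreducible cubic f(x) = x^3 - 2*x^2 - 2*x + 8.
Gal(K/Q) = S_3 (symmetric group of order 6)

Compute the discriminant of x^3 + (-2)*x^2 + (-2)*x + (8): Δ = -848. Since Δ is not a rational square, the Galois group is not contained in A_3; it must be the full S_3 (irreducibility of the cubic rules out anything smaller).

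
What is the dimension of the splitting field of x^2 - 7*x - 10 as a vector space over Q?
[K:Q] = 2

The discriminant of x^2 + (-7)*x + (-10) is b^2 - 4c = 49 - (-40) = 89. Since 89 is not a perfect square in Q, the polynomial is irreducible over Q. Its two roots generate a degree-2 extension, so [K:Q] = 2.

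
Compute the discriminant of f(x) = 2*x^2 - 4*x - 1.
Δ = 24

For a quadratic a x^2 + b x + c the discriminant is Δ = b^2 - 4ac = (-4)^2 - 4*(2)*(-1) = 16 - (-8) = 24.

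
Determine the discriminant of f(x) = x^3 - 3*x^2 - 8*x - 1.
Δ = 2057

For x^3 + a x^2 + b x + c the discriminant is Δ = 18 a b c - 4 a^3 c + a^2 b^2 - 4 b^3 - 27 c^2.
Plug a = -3, b = -8, c = -1:
  18*(-3)*(-8)*(-1) - 4*(-3)^3*(-1) + (-3)^2*(-8)^2 - 4*(-8)^3 - 27*(-1)^2
  = -432 + (-108) + 576 + (2048) + (-27)
  = 2057.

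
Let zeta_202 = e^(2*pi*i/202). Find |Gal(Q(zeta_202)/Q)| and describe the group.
|Gal(Q(zeta_202)/Q)| = phi(202) = 100; group ≅ (Z/202Z)^* ≅ Z/100Z

The n-th cyclotomic polynomial Φ_202(x) is the minimal polynomial of zeta_202 over Q and has degree phi(202) = 100. So Q(zeta_202) is a degree-100 Galois extension with Galois group (Z/202Z)^*. By CRT, (Z/202Z)^* ≅ (Z/2Z)^* × (Z/101Z)^*. Each prime-power unit group is (Z/2Z)^* ≅ trivial group (order 1); (Z/101Z)^* ≅ Z/100Z. Hence Gal(Q(zeta_202)/Q) ≅ Z/100Z.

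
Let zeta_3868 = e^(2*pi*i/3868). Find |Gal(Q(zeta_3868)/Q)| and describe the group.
|Gal(Q(zeta_3868)/Q)| = phi(3868) = 1932; group ≅ (Z/3868Z)^* ≅ Z/2Z × Z/966Z

The n-th cyclotomic polynomial Φ_3868(x) is the minimal polynomial of zeta_3868 over Q and has degree phi(3868) = 1932. So Q(zeta_3868) is a degree-1932 Galois extension with Galois group (Z/3868Z)^*. By CRT, (Z/3868Z)^* ≅ (Z/4Z)^* × (Z/967Z)^*. Each prime-power unit group is (Z/4Z)^* ≅ Z/2Z; (Z/967Z)^* ≅ Z/966Z. Hence Gal(Q(zeta_3868)/Q) ≅ Z/2Z × Z/966Z.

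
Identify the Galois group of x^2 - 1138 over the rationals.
Gal(K/Q) = Z/2Z (cyclic of order 2)

x^2 - 1138 is irreducible over Q since 1138 is not a rational square. The splitting field Q(sqrt(1138)) has degree 2 over Q, and its unique nontrivial automorphism is sqrt(1138) ↦ -sqrt(1138). Hence Gal(Q(sqrt(1138))/Q) = Z/2Z.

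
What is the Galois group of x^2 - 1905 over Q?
Gal(K/Q) = Z/2Z (cyclic of order 2)

x^2 - 1905 is irreducible over Q since 1905 is not a rational square. The splitting field Q(sqrt(1905)) has degree 2 over Q, and its unique nontrivial automorphism is sqrt(1905) ↦ -sqrt(1905). Hence Gal(Q(sqrt(1905))/Q) = Z/2Z.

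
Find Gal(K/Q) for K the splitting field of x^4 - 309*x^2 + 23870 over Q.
Gal(K/Q) = V_4 (Klein four-group, Z/2Z × Z/2Z)

f factors as (x^2 - 154)(x^2 - 155), so the splitting field is K = Q(sqrt(154), sqrt(155)). The elements 154, 155, 23870 are all non-squares in Q, so sqrt(154) and sqrt(155) generate independent quadratic extensions. Thus [K:Q] = 4 and Gal(K/Q) is generated by the two order-2 automorphisms sqrt(154) ↦ -sqrt(154) and sqrt(155) ↦ -sqrt(155), giving V_4.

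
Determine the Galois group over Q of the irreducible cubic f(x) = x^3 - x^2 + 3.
Gal(K/Q) = S_3 (symmetric group of order 6)

Compute the discriminant of x^3 + (-1)*x^2 + (0)*x + (3): Δ = -231. Since Δ is not a rational square, the Galois group is not contained in A_3; it must be the full S_3 (irreducibility of the cubic rules out anything smaller).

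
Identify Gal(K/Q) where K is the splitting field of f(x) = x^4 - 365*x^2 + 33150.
Gal(K/Q) = V_4 (Klein four-group, Z/2Z × Z/2Z)

f factors as (x^2 - 195)(x^2 - 170), so the splitting field is K = Q(sqrt(195), sqrt(170)). The elements 195, 170, 33150 are all non-squares in Q, so sqrt(195) and sqrt(170) generate independent quadratic extensions. Thus [K:Q] = 4 and Gal(K/Q) is generated by the two order-2 automorphisms sqrt(195) ↦ -sqrt(195) and sqrt(170) ↦ -sqrt(170), giving V_4.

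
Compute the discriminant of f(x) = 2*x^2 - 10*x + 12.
Δ = 4

For a quadratic a x^2 + b x + c the discriminant is Δ = b^2 - 4ac = (-10)^2 - 4*(2)*(12) = 100 - (96) = 4.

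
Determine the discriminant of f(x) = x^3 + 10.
Δ = -2700

For a depressed cubic x^3 + p x + q the discriminant is Δ = -4 p^3 - 27 q^2 = -4*(0)^3 - 27*(10)^2 = 0 - 2700 = -2700.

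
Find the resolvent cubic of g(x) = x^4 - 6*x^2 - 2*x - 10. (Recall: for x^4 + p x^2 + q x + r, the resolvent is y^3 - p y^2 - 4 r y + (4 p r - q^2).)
h(y) = y^3 + 6*y^2 + 40*y + 236

Identify coefficients: p = -6, q = -2, r = -10.
Plug into h(y) = y^3 - p y^2 - 4 r y + (4 p r - q^2):
  h(y) = y^3 - (-6) y^2 - 4*(-10) y + (4*(-6)*(-10) - (-2)^2)
       = y^3 + (6) y^2 + (40) y + (236).
Simplifying: h(y) = y^3 + 6*y^2 + 40*y + 236.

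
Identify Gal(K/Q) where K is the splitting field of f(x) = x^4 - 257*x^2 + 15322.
Gal(K/Q) = V_4 (Klein four-group, Z/2Z × Z/2Z)

f factors as (x^2 - 163)(x^2 - 94), so the splitting field is K = Q(sqrt(163), sqrt(94)). The elements 163, 94, 15322 are all non-squares in Q, so sqrt(163) and sqrt(94) generate independent quadratic extensions. Thus [K:Q] = 4 and Gal(K/Q) is generated by the two order-2 automorphisms sqrt(163) ↦ -sqrt(163) and sqrt(94) ↦ -sqrt(94), giving V_4.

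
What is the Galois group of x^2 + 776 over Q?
Gal(K/Q) = Z/2Z (cyclic of order 2)

x^2 + 776 is irreducible over Q since -776 is not a rational square. The splitting field Q(sqrt(-776)) has degree 2 over Q, and its unique nontrivial automorphism is sqrt(-776) ↦ -sqrt(-776). Hence Gal(Q(sqrt(-776))/Q) = Z/2Z.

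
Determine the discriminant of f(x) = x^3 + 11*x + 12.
Δ = -9212

For a depressed cubic x^3 + p x + q the discriminant is Δ = -4 p^3 - 27 q^2 = -4*(11)^3 - 27*(12)^2 = -5324 - 3888 = -9212.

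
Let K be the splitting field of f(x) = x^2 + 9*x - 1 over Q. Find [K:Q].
[K:Q] = 2

The discriminant of x^2 + (9)*x + (-1) is b^2 - 4c = 81 - (-4) = 85. Since 85 is not a perfect square in Q, the polynomial is irreducible over Q. Its two roots generate a degree-2 extension, so [K:Q] = 2.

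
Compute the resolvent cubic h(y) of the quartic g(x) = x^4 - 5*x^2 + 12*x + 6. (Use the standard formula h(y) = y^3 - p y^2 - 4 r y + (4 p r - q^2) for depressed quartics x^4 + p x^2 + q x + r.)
h(y) = y^3 + 5*y^2 - 24*y - 264

Identify coefficients: p = -5, q = 12, r = 6.
Plug into h(y) = y^3 - p y^2 - 4 r y + (4 p r - q^2):
  h(y) = y^3 - (-5) y^2 - 4*(6) y + (4*(-5)*(6) - (12)^2)
       = y^3 + (5) y^2 + (-24) y + (-264).
Simplifying: h(y) = y^3 + 5*y^2 - 24*y - 264.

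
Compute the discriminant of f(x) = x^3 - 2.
Δ = -108

For a depressed cubic x^3 + p x + q the discriminant is Δ = -4 p^3 - 27 q^2 = -4*(0)^3 - 27*(-2)^2 = 0 - 108 = -108.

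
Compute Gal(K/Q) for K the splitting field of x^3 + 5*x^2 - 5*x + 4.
Gal(K/Q) = S_3 (symmetric group of order 6)

Compute the discriminant of x^3 + (5)*x^2 + (-5)*x + (4): Δ = -3107. Since Δ is not a rational square, the Galois group is not contained in A_3; it must be the full S_3 (irreducibility of the cubic rules out anything smaller).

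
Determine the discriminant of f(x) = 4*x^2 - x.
Δ = 1

For a quadratic a x^2 + b x + c the discriminant is Δ = b^2 - 4ac = (-1)^2 - 4*(4)*(0) = 1 - (0) = 1.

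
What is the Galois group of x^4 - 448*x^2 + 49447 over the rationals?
Gal(K/Q) = V_4 (Klein four-group, Z/2Z × Z/2Z)

f factors as (x^2 - 251)(x^2 - 197), so the splitting field is K = Q(sqrt(251), sqrt(197)). The elements 251, 197, 49447 are all non-squares in Q, so sqrt(251) and sqrt(197) generate independent quadratic extensions. Thus [K:Q] = 4 and Gal(K/Q) is generated by the two order-2 automorphisms sqrt(251) ↦ -sqrt(251) and sqrt(197) ↦ -sqrt(197), giving V_4.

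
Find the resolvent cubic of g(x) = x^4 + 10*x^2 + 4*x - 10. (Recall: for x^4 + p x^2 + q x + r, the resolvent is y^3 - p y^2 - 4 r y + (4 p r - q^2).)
h(y) = y^3 - 10*y^2 + 40*y - 416

Identify coefficients: p = 10, q = 4, r = -10.
Plug into h(y) = y^3 - p y^2 - 4 r y + (4 p r - q^2):
  h(y) = y^3 - (10) y^2 - 4*(-10) y + (4*(10)*(-10) - (4)^2)
       = y^3 + (-10) y^2 + (40) y + (-416).
Simplifying: h(y) = y^3 - 10*y^2 + 40*y - 416.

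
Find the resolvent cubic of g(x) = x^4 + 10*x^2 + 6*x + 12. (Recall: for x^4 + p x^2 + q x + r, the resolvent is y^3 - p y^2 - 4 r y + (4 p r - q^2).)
h(y) = y^3 - 10*y^2 - 48*y + 444

Identify coefficients: p = 10, q = 6, r = 12.
Plug into h(y) = y^3 - p y^2 - 4 r y + (4 p r - q^2):
  h(y) = y^3 - (10) y^2 - 4*(12) y + (4*(10)*(12) - (6)^2)
       = y^3 + (-10) y^2 + (-48) y + (444).
Simplifying: h(y) = y^3 - 10*y^2 - 48*y + 444.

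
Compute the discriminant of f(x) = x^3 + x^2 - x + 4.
Δ = -515

For x^3 + a x^2 + b x + c the discriminant is Δ = 18 a b c - 4 a^3 c + a^2 b^2 - 4 b^3 - 27 c^2.
Plug a = 1, b = -1, c = 4:
  18*(1)*(-1)*(4) - 4*(1)^3*(4) + (1)^2*(-1)^2 - 4*(-1)^3 - 27*(4)^2
  = -72 + (-16) + 1 + (4) + (-432)
  = -515.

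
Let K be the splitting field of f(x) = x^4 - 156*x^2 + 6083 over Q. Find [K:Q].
[K:Q] = 4

f factors as (x^2 - 77)(x^2 - 79); the splitting field is K = Q(sqrt(77), sqrt(79)). Since 77, 79, and 6083 are all non-squares in Q, the three subfields Q(sqrt(77)), Q(sqrt(79)), Q(sqrt(6083)) are distinct degree-2 extensions, so [K:Q] = 4 (Klein four Galois group).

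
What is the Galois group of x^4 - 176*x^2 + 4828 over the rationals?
Gal(K/Q) = V_4 (Klein four-group, Z/2Z × Z/2Z)

f factors as (x^2 - 142)(x^2 - 34), so the splitting field is K = Q(sqrt(142), sqrt(34)). The elements 142, 34, 4828 are all non-squares in Q, so sqrt(142) and sqrt(34) generate independent quadratic extensions. Thus [K:Q] = 4 and Gal(K/Q) is generated by the two order-2 automorphisms sqrt(142) ↦ -sqrt(142) and sqrt(34) ↦ -sqrt(34), giving V_4.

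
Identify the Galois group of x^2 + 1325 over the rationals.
Gal(K/Q) = Z/2Z (cyclic of order 2)

x^2 + 1325 is irreducible over Q since -1325 is not a rational square. The splitting field Q(sqrt(-1325)) has degree 2 over Q, and its unique nontrivial automorphism is sqrt(-1325) ↦ -sqrt(-1325). Hence Gal(Q(sqrt(-1325))/Q) = Z/2Z.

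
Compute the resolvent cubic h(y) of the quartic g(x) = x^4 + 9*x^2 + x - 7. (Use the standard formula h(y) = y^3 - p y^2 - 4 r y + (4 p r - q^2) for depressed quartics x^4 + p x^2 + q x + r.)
h(y) = y^3 - 9*y^2 + 28*y - 253

Identify coefficients: p = 9, q = 1, r = -7.
Plug into h(y) = y^3 - p y^2 - 4 r y + (4 p r - q^2):
  h(y) = y^3 - (9) y^2 - 4*(-7) y + (4*(9)*(-7) - (1)^2)
       = y^3 + (-9) y^2 + (28) y + (-253).
Simplifying: h(y) = y^3 - 9*y^2 + 28*y - 253.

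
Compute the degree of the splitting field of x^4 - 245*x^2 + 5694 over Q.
[K:Q] = 4

f factors as (x^2 - 26)(x^2 - 219); the splitting field is K = Q(sqrt(26), sqrt(219)). Since 26, 219, and 5694 are all non-squares in Q, the three subfields Q(sqrt(26)), Q(sqrt(219)), Q(sqrt(5694)) are distinct degree-2 extensions, so [K:Q] = 4 (Klein four Galois group).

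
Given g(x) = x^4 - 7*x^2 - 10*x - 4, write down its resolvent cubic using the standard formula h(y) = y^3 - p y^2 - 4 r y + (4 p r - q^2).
h(y) = y^3 + 7*y^2 + 16*y + 12

Identify coefficients: p = -7, q = -10, r = -4.
Plug into h(y) = y^3 - p y^2 - 4 r y + (4 p r - q^2):
  h(y) = y^3 - (-7) y^2 - 4*(-4) y + (4*(-7)*(-4) - (-10)^2)
       = y^3 + (7) y^2 + (16) y + (12).
Simplifying: h(y) = y^3 + 7*y^2 + 16*y + 12.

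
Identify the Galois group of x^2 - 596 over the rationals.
Gal(K/Q) = Z/2Z (cyclic of order 2)

x^2 - 596 is irreducible over Q since 596 is not a rational square. The splitting field Q(sqrt(596)) has degree 2 over Q, and its unique nontrivial automorphism is sqrt(596) ↦ -sqrt(596). Hence Gal(Q(sqrt(596))/Q) = Z/2Z.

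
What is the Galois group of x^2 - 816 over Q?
Gal(K/Q) = Z/2Z (cyclic of order 2)

x^2 - 816 is irreducible over Q since 816 is not a rational square. The splitting field Q(sqrt(816)) has degree 2 over Q, and its unique nontrivial automorphism is sqrt(816) ↦ -sqrt(816). Hence Gal(Q(sqrt(816))/Q) = Z/2Z.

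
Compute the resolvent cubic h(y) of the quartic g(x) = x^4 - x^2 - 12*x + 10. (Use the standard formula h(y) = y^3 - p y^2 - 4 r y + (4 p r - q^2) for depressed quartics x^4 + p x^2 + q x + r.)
h(y) = y^3 + y^2 - 40*y - 184

Identify coefficients: p = -1, q = -12, r = 10.
Plug into h(y) = y^3 - p y^2 - 4 r y + (4 p r - q^2):
  h(y) = y^3 - (-1) y^2 - 4*(10) y + (4*(-1)*(10) - (-12)^2)
       = y^3 + (1) y^2 + (-40) y + (-184).
Simplifying: h(y) = y^3 + y^2 - 40*y - 184.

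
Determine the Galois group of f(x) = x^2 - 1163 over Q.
Gal(K/Q) = Z/2Z (cyclic of order 2)

x^2 - 1163 is irreducible over Q since 1163 is not a rational square. The splitting field Q(sqrt(1163)) has degree 2 over Q, and its unique nontrivial automorphism is sqrt(1163) ↦ -sqrt(1163). Hence Gal(Q(sqrt(1163))/Q) = Z/2Z.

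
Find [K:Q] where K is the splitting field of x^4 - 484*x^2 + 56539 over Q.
[K:Q] = 4

f factors as (x^2 - 197)(x^2 - 287); the splitting field is K = Q(sqrt(197), sqrt(287)). Since 197, 287, and 56539 are all non-squares in Q, the three subfields Q(sqrt(197)), Q(sqrt(287)), Q(sqrt(56539)) are distinct degree-2 extensions, so [K:Q] = 4 (Klein four Galois group).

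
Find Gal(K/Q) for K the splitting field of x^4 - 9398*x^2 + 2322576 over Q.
Gal(K/Q) = Z/2Z (cyclic of order 2)

f factors as (x^2 - 254)(x^2 - 9144), so the splitting field is K = Q(sqrt(254), sqrt(9144)). The squarefree part of 254 is 254 and the squarefree part of 9144 is also 254, so sqrt(254) and sqrt(9144) are both rational multiples of sqrt(254). Hence Q(sqrt(254)) = Q(sqrt(9144)) = Q(sqrt(254)), and the splitting field collapses to a single degree-2 extension with Galois group Z/2Z.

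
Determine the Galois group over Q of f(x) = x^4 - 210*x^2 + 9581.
Gal(K/Q) = V_4 (Klein four-group, Z/2Z × Z/2Z)

f factors as (x^2 - 143)(x^2 - 67), so the splitting field is K = Q(sqrt(143), sqrt(67)). The elements 143, 67, 9581 are all non-squares in Q, so sqrt(143) and sqrt(67) generate independent quadratic extensions. Thus [K:Q] = 4 and Gal(K/Q) is generated by the two order-2 automorphisms sqrt(143) ↦ -sqrt(143) and sqrt(67) ↦ -sqrt(67), giving V_4.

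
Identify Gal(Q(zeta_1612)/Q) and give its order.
|Gal(Q(zeta_1612)/Q)| = phi(1612) = 720; group ≅ (Z/1612Z)^* ≅ Z/2Z × Z/12Z × Z/30Z

The n-th cyclotomic polynomial Φ_1612(x) is the minimal polynomial of zeta_1612 over Q and has degree phi(1612) = 720. So Q(zeta_1612) is a degree-720 Galois extension with Galois group (Z/1612Z)^*. By CRT, (Z/1612Z)^* ≅ (Z/4Z)^* × (Z/13Z)^* × (Z/31Z)^*. Each prime-power unit group is (Z/4Z)^* ≅ Z/2Z; (Z/13Z)^* ≅ Z/12Z; (Z/31Z)^* ≅ Z/30Z. Hence Gal(Q(zeta_1612)/Q) ≅ Z/2Z × Z/12Z × Z/30Z.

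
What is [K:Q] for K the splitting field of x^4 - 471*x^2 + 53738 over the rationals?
[K:Q] = 4

f factors as (x^2 - 277)(x^2 - 194); the splitting field is K = Q(sqrt(277), sqrt(194)). Since 277, 194, and 53738 are all non-squares in Q, the three subfields Q(sqrt(277)), Q(sqrt(194)), Q(sqrt(53738)) are distinct degree-2 extensions, so [K:Q] = 4 (Klein four Galois group).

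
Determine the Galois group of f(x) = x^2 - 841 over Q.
Gal(K/Q) = trivial group (order 1)

x^2 - 841 factors as (x - 29)(x + 29) over Q, so its splitting field is Q itself and the Galois group is trivial.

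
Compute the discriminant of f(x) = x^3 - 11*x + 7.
Δ = 4001

For a depressed cubic x^3 + p x + q the discriminant is Δ = -4 p^3 - 27 q^2 = -4*(-11)^3 - 27*(7)^2 = 5324 - 1323 = 4001.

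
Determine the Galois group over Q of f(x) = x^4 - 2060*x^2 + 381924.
Gal(K/Q) = Z/2Z (cyclic of order 2)

f factors as (x^2 - 1854)(x^2 - 206), so the splitting field is K = Q(sqrt(1854), sqrt(206)). The squarefree part of 1854 is 206 and the squarefree part of 206 is also 206, so sqrt(1854) and sqrt(206) are both rational multiples of sqrt(206). Hence Q(sqrt(1854)) = Q(sqrt(206)) = Q(sqrt(206)), and the splitting field collapses to a single degree-2 extension with Galois group Z/2Z.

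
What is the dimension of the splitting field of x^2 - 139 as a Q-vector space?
[K:Q] = 2

The polynomial x^2 - 139 is irreducible over Q since 139 is not a perfect square. Its splitting field is Q(sqrt(139)), which has degree 2 over Q.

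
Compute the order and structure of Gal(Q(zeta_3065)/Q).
|Gal(Q(zeta_3065)/Q)| = phi(3065) = 2448; group ≅ (Z/3065Z)^* ≅ Z/4Z × Z/612Z

The n-th cyclotomic polynomial Φ_3065(x) is the minimal polynomial of zeta_3065 over Q and has degree phi(3065) = 2448. So Q(zeta_3065) is a degree-2448 Galois extension with Galois group (Z/3065Z)^*. By CRT, (Z/3065Z)^* ≅ (Z/5Z)^* × (Z/613Z)^*. Each prime-power unit group is (Z/5Z)^* ≅ Z/4Z; (Z/613Z)^* ≅ Z/612Z. Hence Gal(Q(zeta_3065)/Q) ≅ Z/4Z × Z/612Z.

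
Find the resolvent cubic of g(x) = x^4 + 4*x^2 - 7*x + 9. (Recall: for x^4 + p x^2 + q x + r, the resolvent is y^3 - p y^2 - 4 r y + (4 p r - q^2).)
h(y) = y^3 - 4*y^2 - 36*y + 95

Identify coefficients: p = 4, q = -7, r = 9.
Plug into h(y) = y^3 - p y^2 - 4 r y + (4 p r - q^2):
  h(y) = y^3 - (4) y^2 - 4*(9) y + (4*(4)*(9) - (-7)^2)
       = y^3 + (-4) y^2 + (-36) y + (95).
Simplifying: h(y) = y^3 - 4*y^2 - 36*y + 95.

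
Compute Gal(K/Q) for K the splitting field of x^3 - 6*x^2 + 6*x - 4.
Gal(K/Q) = S_3 (symmetric group of order 6)

Compute the discriminant of x^3 + (-6)*x^2 + (6)*x + (-4): Δ = -864. Since Δ is not a rational square, the Galois group is not contained in A_3; it must be the full S_3 (irreducibility of the cubic rules out anything smaller).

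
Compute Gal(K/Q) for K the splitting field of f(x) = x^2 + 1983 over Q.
Gal(K/Q) = Z/2Z (cyclic of order 2)

x^2 + 1983 is irreducible over Q since -1983 is not a rational square. The splitting field Q(sqrt(-1983)) has degree 2 over Q, and its unique nontrivial automorphism is sqrt(-1983) ↦ -sqrt(-1983). Hence Gal(Q(sqrt(-1983))/Q) = Z/2Z.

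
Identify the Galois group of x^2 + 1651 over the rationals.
Gal(K/Q) = Z/2Z (cyclic of order 2)

x^2 + 1651 is irreducible over Q since -1651 is not a rational square. The splitting field Q(sqrt(-1651)) has degree 2 over Q, and its unique nontrivial automorphism is sqrt(-1651) ↦ -sqrt(-1651). Hence Gal(Q(sqrt(-1651))/Q) = Z/2Z.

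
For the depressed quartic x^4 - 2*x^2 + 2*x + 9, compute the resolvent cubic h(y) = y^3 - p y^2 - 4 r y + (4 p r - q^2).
h(y) = y^3 + 2*y^2 - 36*y - 76

Identify coefficients: p = -2, q = 2, r = 9.
Plug into h(y) = y^3 - p y^2 - 4 r y + (4 p r - q^2):
  h(y) = y^3 - (-2) y^2 - 4*(9) y + (4*(-2)*(9) - (2)^2)
       = y^3 + (2) y^2 + (-36) y + (-76).
Simplifying: h(y) = y^3 + 2*y^2 - 36*y - 76.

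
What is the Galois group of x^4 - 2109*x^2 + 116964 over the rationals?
Gal(K/Q) = Z/2Z (cyclic of order 2)

f factors as (x^2 - 57)(x^2 - 2052), so the splitting field is K = Q(sqrt(57), sqrt(2052)). The squarefree part of 57 is 57 and the squarefree part of 2052 is also 57, so sqrt(57) and sqrt(2052) are both rational multiples of sqrt(57). Hence Q(sqrt(57)) = Q(sqrt(2052)) = Q(sqrt(57)), and the splitting field collapses to a single degree-2 extension with Galois group Z/2Z.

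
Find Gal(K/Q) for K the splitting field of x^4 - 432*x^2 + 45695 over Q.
Gal(K/Q) = V_4 (Klein four-group, Z/2Z × Z/2Z)

f factors as (x^2 - 247)(x^2 - 185), so the splitting field is K = Q(sqrt(247), sqrt(185)). The elements 247, 185, 45695 are all non-squares in Q, so sqrt(247) and sqrt(185) generate independent quadratic extensions. Thus [K:Q] = 4 and Gal(K/Q) is generated by the two order-2 automorphisms sqrt(247) ↦ -sqrt(247) and sqrt(185) ↦ -sqrt(185), giving V_4.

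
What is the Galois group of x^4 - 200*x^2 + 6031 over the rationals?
Gal(K/Q) = V_4 (Klein four-group, Z/2Z × Z/2Z)

f factors as (x^2 - 37)(x^2 - 163), so the splitting field is K = Q(sqrt(37), sqrt(163)). The elements 37, 163, 6031 are all non-squares in Q, so sqrt(37) and sqrt(163) generate independent quadratic extensions. Thus [K:Q] = 4 and Gal(K/Q) is generated by the two order-2 automorphisms sqrt(37) ↦ -sqrt(37) and sqrt(163) ↦ -sqrt(163), giving V_4.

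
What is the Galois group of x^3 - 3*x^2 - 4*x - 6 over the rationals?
Gal(K/Q) = S_3 (symmetric group of order 6)

Compute the discriminant of x^3 + (-3)*x^2 + (-4)*x + (-6): Δ = -2516. Since Δ is not a rational square, the Galois group is not contained in A_3; it must be the full S_3 (irreducibility of the cubic rules out anything smaller).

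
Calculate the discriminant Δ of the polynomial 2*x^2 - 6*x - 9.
Δ = 108

For a quadratic a x^2 + b x + c the discriminant is Δ = b^2 - 4ac = (-6)^2 - 4*(2)*(-9) = 36 - (-72) = 108.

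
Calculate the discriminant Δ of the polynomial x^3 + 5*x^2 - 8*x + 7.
Δ = -6215

For x^3 + a x^2 + b x + c the discriminant is Δ = 18 a b c - 4 a^3 c + a^2 b^2 - 4 b^3 - 27 c^2.
Plug a = 5, b = -8, c = 7:
  18*(5)*(-8)*(7) - 4*(5)^3*(7) + (5)^2*(-8)^2 - 4*(-8)^3 - 27*(7)^2
  = -5040 + (-3500) + 1600 + (2048) + (-1323)
  = -6215.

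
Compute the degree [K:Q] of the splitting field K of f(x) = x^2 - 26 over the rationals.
[K:Q] = 2

The polynomial x^2 - 26 is irreducible over Q since 26 is not a perfect square. Its splitting field is Q(sqrt(26)), which has degree 2 over Q.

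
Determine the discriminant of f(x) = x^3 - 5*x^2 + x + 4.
Δ = 1229

For x^3 + a x^2 + b x + c the discriminant is Δ = 18 a b c - 4 a^3 c + a^2 b^2 - 4 b^3 - 27 c^2.
Plug a = -5, b = 1, c = 4:
  18*(-5)*(1)*(4) - 4*(-5)^3*(4) + (-5)^2*(1)^2 - 4*(1)^3 - 27*(4)^2
  = -360 + (2000) + 25 + (-4) + (-432)
  = 1229.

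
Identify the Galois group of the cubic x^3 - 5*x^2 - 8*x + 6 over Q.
Gal(K/Q) = S_3 (symmetric group of order 6)

Compute the discriminant of x^3 + (-5)*x^2 + (-8)*x + (6): Δ = 9996. Since Δ is not a rational square, the Galois group is not contained in A_3; it must be the full S_3 (irreducibility of the cubic rules out anything smaller).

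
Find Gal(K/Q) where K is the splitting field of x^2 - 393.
Gal(K/Q) = Z/2Z (cyclic of order 2)

x^2 - 393 is irreducible over Q since 393 is not a rational square. The splitting field Q(sqrt(393)) has degree 2 over Q, and its unique nontrivial automorphism is sqrt(393) ↦ -sqrt(393). Hence Gal(Q(sqrt(393))/Q) = Z/2Z.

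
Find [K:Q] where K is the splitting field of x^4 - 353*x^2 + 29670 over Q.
[K:Q] = 4

f factors as (x^2 - 215)(x^2 - 138); the splitting field is K = Q(sqrt(215), sqrt(138)). Since 215, 138, and 29670 are all non-squares in Q, the three subfields Q(sqrt(215)), Q(sqrt(138)), Q(sqrt(29670)) are distinct degree-2 extensions, so [K:Q] = 4 (Klein four Galois group).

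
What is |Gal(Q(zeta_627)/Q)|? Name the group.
|Gal(Q(zeta_627)/Q)| = phi(627) = 360; group ≅ (Z/627Z)^* ≅ Z/2Z × Z/10Z × Z/18Z

The n-th cyclotomic polynomial Φ_627(x) is the minimal polynomial of zeta_627 over Q and has degree phi(627) = 360. So Q(zeta_627) is a degree-360 Galois extension with Galois group (Z/627Z)^*. By CRT, (Z/627Z)^* ≅ (Z/3Z)^* × (Z/11Z)^* × (Z/19Z)^*. Each prime-power unit group is (Z/3Z)^* ≅ Z/2Z; (Z/11Z)^* ≅ Z/10Z; (Z/19Z)^* ≅ Z/18Z. Hence Gal(Q(zeta_627)/Q) ≅ Z/2Z × Z/10Z × Z/18Z.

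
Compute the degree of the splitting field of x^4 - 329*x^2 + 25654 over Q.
[K:Q] = 4

f factors as (x^2 - 127)(x^2 - 202); the splitting field is K = Q(sqrt(127), sqrt(202)). Since 127, 202, and 25654 are all non-squares in Q, the three subfields Q(sqrt(127)), Q(sqrt(202)), Q(sqrt(25654)) are distinct degree-2 extensions, so [K:Q] = 4 (Klein four Galois group).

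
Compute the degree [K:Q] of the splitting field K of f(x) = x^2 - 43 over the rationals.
[K:Q] = 2

The polynomial x^2 - 43 is irreducible over Q since 43 is not a perfect square. Its splitting field is Q(sqrt(43)), which has degree 2 over Q.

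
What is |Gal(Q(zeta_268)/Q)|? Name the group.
|Gal(Q(zeta_268)/Q)| = phi(268) = 132; group ≅ (Z/268Z)^* ≅ Z/2Z × Z/66Z

The n-th cyclotomic polynomial Φ_268(x) is the minimal polynomial of zeta_268 over Q and has degree phi(268) = 132. So Q(zeta_268) is a degree-132 Galois extension with Galois group (Z/268Z)^*. By CRT, (Z/268Z)^* ≅ (Z/4Z)^* × (Z/67Z)^*. Each prime-power unit group is (Z/4Z)^* ≅ Z/2Z; (Z/67Z)^* ≅ Z/66Z. Hence Gal(Q(zeta_268)/Q) ≅ Z/2Z × Z/66Z.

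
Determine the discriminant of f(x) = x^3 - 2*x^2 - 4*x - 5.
Δ = -1235

For x^3 + a x^2 + b x + c the discriminant is Δ = 18 a b c - 4 a^3 c + a^2 b^2 - 4 b^3 - 27 c^2.
Plug a = -2, b = -4, c = -5:
  18*(-2)*(-4)*(-5) - 4*(-2)^3*(-5) + (-2)^2*(-4)^2 - 4*(-4)^3 - 27*(-5)^2
  = -720 + (-160) + 64 + (256) + (-675)
  = -1235.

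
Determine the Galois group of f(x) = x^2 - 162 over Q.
Gal(K/Q) = Z/2Z (cyclic of order 2)

x^2 - 162 is irreducible over Q since 162 is not a rational square. The splitting field Q(sqrt(162)) has degree 2 over Q, and its unique nontrivial automorphism is sqrt(162) ↦ -sqrt(162). Hence Gal(Q(sqrt(162))/Q) = Z/2Z.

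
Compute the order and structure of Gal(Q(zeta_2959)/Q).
|Gal(Q(zeta_2959)/Q)| = phi(2959) = 2680; group ≅ (Z/2959Z)^* ≅ Z/10Z × Z/268Z

The n-th cyclotomic polynomial Φ_2959(x) is the minimal polynomial of zeta_2959 over Q and has degree phi(2959) = 2680. So Q(zeta_2959) is a degree-2680 Galois extension with Galois group (Z/2959Z)^*. By CRT, (Z/2959Z)^* ≅ (Z/11Z)^* × (Z/269Z)^*. Each prime-power unit group is (Z/11Z)^* ≅ Z/10Z; (Z/269Z)^* ≅ Z/268Z. Hence Gal(Q(zeta_2959)/Q) ≅ Z/10Z × Z/268Z.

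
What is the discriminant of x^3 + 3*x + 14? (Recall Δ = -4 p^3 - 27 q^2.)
Δ = -5400

For a depressed cubic x^3 + p x + q the discriminant is Δ = -4 p^3 - 27 q^2 = -4*(3)^3 - 27*(14)^2 = -108 - 5292 = -5400.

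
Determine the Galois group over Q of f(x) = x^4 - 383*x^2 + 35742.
Gal(K/Q) = V_4 (Klein four-group, Z/2Z × Z/2Z)

f factors as (x^2 - 161)(x^2 - 222), so the splitting field is K = Q(sqrt(161), sqrt(222)). The elements 161, 222, 35742 are all non-squares in Q, so sqrt(161) and sqrt(222) generate independent quadratic extensions. Thus [K:Q] = 4 and Gal(K/Q) is generated by the two order-2 automorphisms sqrt(161) ↦ -sqrt(161) and sqrt(222) ↦ -sqrt(222), giving V_4.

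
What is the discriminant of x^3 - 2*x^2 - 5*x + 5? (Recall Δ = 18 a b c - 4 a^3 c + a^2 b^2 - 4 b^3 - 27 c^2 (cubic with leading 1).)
Δ = 985

For x^3 + a x^2 + b x + c the discriminant is Δ = 18 a b c - 4 a^3 c + a^2 b^2 - 4 b^3 - 27 c^2.
Plug a = -2, b = -5, c = 5:
  18*(-2)*(-5)*(5) - 4*(-2)^3*(5) + (-2)^2*(-5)^2 - 4*(-5)^3 - 27*(5)^2
  = 900 + (160) + 100 + (500) + (-675)
  = 985.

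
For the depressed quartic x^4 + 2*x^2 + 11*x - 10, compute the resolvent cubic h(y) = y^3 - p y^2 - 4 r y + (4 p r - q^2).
h(y) = y^3 - 2*y^2 + 40*y - 201

Identify coefficients: p = 2, q = 11, r = -10.
Plug into h(y) = y^3 - p y^2 - 4 r y + (4 p r - q^2):
  h(y) = y^3 - (2) y^2 - 4*(-10) y + (4*(2)*(-10) - (11)^2)
       = y^3 + (-2) y^2 + (40) y + (-201).
Simplifying: h(y) = y^3 - 2*y^2 + 40*y - 201.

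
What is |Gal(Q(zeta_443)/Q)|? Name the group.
|Gal(Q(zeta_443)/Q)| = phi(443) = 442; group ≅ (Z/443Z)^* ≅ Z/442Z

The n-th cyclotomic polynomial Φ_443(x) is the minimal polynomial of zeta_443 over Q and has degree phi(443) = 442. So Q(zeta_443) is a degree-442 Galois extension with Galois group (Z/443Z)^*. (Z/443Z)^* is cyclic since 443 is an odd prime power (or 4). Hence Gal(Q(zeta_443)/Q) ≅ Z/442Z.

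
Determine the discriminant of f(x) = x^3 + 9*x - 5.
Δ = -3591

For a depressed cubic x^3 + p x + q the discriminant is Δ = -4 p^3 - 27 q^2 = -4*(9)^3 - 27*(-5)^2 = -2916 - 675 = -3591.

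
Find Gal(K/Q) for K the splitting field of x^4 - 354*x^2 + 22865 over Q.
Gal(K/Q) = V_4 (Klein four-group, Z/2Z × Z/2Z)

f factors as (x^2 - 269)(x^2 - 85), so the splitting field is K = Q(sqrt(269), sqrt(85)). The elements 269, 85, 22865 are all non-squares in Q, so sqrt(269) and sqrt(85) generate independent quadratic extensions. Thus [K:Q] = 4 and Gal(K/Q) is generated by the two order-2 automorphisms sqrt(269) ↦ -sqrt(269) and sqrt(85) ↦ -sqrt(85), giving V_4.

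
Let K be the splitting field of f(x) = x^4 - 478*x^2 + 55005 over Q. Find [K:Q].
[K:Q] = 4

f factors as (x^2 - 193)(x^2 - 285); the splitting field is K = Q(sqrt(193), sqrt(285)). Since 193, 285, and 55005 are all non-squares in Q, the three subfields Q(sqrt(193)), Q(sqrt(285)), Q(sqrt(55005)) are distinct degree-2 extensions, so [K:Q] = 4 (Klein four Galois group).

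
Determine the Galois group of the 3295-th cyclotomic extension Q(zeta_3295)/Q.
|Gal(Q(zeta_3295)/Q)| = phi(3295) = 2632; group ≅ (Z/3295Z)^* ≅ Z/4Z × Z/658Z

The n-th cyclotomic polynomial Φ_3295(x) is the minimal polynomial of zeta_3295 over Q and has degree phi(3295) = 2632. So Q(zeta_3295) is a degree-2632 Galois extension with Galois group (Z/3295Z)^*. By CRT, (Z/3295Z)^* ≅ (Z/5Z)^* × (Z/659Z)^*. Each prime-power unit group is (Z/5Z)^* ≅ Z/4Z; (Z/659Z)^* ≅ Z/658Z. Hence Gal(Q(zeta_3295)/Q) ≅ Z/4Z × Z/658Z.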